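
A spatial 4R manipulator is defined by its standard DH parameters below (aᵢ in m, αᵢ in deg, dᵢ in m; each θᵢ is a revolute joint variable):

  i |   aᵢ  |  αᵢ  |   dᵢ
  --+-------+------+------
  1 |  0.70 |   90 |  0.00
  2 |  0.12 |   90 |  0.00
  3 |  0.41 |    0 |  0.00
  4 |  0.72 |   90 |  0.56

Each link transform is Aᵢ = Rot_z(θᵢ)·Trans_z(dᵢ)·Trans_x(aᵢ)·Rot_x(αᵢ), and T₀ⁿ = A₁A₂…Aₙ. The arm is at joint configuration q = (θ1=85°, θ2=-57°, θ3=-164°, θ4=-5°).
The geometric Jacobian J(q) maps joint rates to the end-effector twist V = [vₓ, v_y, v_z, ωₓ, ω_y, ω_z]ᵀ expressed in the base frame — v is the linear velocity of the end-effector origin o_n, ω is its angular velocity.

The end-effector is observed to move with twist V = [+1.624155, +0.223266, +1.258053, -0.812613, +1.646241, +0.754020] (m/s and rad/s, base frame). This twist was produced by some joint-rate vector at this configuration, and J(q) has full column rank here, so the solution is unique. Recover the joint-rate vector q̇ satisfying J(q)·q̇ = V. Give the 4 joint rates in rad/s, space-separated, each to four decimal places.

o_n = [-0.2759, -0.2809, 0.5176]
J₁: ẑ×o_n = [0.2809, -0.2759, 0.0000], ω = ẑ
J2: z=[0.9962, -0.0872, 0.0000] o=[0.0610, 0.6973, 0.0000] → [-0.0451, -0.5157, -1.0039, 0.9962, -0.0872, 0.0000]
J3: z=[-0.0731, -0.8355, -0.5446] o=[0.0667, 0.7624, -0.1006] → [-1.0848, 0.2318, -0.2100, -0.0731, -0.8355, -0.5446]
J4: z=[-0.0731, -0.8355, -0.5446] o=[-0.0646, 0.5585, 0.2299] → [-0.6976, 0.1361, -0.1152, -0.0731, -0.8355, -0.5446]
q̇ = J⁺·V = [-0.2650, -0.9530, -0.9050, -0.9660]

-0.2650 -0.9530 -0.9050 -0.9660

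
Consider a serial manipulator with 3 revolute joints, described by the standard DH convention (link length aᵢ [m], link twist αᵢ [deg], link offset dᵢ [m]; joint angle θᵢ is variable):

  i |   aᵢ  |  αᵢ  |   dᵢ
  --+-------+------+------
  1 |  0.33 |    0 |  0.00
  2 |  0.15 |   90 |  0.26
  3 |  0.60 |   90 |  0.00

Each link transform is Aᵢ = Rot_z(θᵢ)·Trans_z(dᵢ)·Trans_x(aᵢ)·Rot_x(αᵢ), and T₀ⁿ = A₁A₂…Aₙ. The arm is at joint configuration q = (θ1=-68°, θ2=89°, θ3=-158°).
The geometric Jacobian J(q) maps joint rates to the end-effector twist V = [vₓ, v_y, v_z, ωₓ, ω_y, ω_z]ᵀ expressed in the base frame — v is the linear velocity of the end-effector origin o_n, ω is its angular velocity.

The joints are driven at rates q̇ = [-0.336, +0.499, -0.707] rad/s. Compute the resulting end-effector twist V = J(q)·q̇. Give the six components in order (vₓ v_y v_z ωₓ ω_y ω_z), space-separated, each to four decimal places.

-0.2274 -0.1603 0.3933 -0.2534 0.6600 0.1630

o_n = [-0.2557, -0.4516, 0.0352]
J₁: ẑ×o_n = [0.4516, -0.2557, 0.0000], ω = ẑ
J2: z=[0.0000, 0.0000, 1.0000] o=[0.1236, -0.3060, 0.0000] → [0.1456, -0.3793, 0.0000, 0.0000, 0.0000, 1.0000]
J3: z=[0.3584, -0.9336, 0.0000] o=[0.2637, -0.2522, 0.2600] → [0.2098, 0.0805, -0.5563, 0.3584, -0.9336, 0.0000]
V = J·q̇ = [-0.2274, -0.1603, 0.3933, -0.2534, 0.6600, 0.1630]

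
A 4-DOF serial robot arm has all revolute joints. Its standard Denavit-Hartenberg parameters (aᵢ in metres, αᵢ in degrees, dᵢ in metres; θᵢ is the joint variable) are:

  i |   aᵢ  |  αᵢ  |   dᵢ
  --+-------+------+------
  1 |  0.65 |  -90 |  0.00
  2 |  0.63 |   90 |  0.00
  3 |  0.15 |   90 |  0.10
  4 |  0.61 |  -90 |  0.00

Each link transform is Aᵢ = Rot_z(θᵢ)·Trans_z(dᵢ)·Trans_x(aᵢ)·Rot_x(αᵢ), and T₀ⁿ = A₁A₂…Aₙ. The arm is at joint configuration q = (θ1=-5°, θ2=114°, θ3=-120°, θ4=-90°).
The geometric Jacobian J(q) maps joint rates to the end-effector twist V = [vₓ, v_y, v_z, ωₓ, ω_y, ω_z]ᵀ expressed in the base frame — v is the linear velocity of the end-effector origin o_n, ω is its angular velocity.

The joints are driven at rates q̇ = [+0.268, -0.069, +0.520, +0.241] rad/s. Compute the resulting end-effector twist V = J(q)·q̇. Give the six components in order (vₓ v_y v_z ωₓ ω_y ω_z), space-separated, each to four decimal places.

0.0422 -0.1818 -0.0423 0.5623 0.0025 0.2472

o_n = [-0.0528, -0.1258, -0.2996]
J₁: ẑ×o_n = [0.1258, -0.0528, 0.0000], ω = ẑ
J2: z=[0.0872, 0.9962, 0.0000] o=[0.6475, -0.0567, 0.0000] → [-0.2984, 0.0261, 0.6916, 0.0872, 0.9962, 0.0000]
J3: z=[0.9101, -0.0796, -0.4067] o=[0.3923, -0.0343, -0.5755] → [-0.0592, -0.0701, -0.1187, 0.9101, -0.0796, -0.4067]
J4: z=[0.3945, 0.4674, 0.7912] o=[0.5023, -0.1743, -0.5477] → [0.0775, -0.5371, 0.2786, 0.3945, 0.4674, 0.7912]
V = J·q̇ = [0.0422, -0.1818, -0.0423, 0.5623, 0.0025, 0.2472]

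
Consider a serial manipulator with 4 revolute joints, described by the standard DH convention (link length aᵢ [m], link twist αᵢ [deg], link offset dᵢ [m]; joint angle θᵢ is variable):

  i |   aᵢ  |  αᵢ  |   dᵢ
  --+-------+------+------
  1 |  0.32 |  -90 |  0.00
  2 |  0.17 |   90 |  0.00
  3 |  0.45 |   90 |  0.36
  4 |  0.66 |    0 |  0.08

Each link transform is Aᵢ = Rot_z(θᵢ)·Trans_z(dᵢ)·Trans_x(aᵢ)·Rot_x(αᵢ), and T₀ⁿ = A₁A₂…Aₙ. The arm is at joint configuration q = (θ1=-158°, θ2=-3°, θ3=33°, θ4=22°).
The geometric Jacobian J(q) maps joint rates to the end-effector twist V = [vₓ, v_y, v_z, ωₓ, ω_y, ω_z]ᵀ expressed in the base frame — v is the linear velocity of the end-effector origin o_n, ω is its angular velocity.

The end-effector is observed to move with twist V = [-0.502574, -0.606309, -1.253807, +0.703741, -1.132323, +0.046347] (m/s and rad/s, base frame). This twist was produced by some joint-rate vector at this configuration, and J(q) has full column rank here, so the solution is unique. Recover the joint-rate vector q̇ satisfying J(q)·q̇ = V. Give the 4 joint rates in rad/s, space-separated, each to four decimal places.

o_n = [-1.0981, -0.9951, 0.6642]
J₁: ẑ×o_n = [0.9951, -1.0981, 0.0000], ω = ẑ
J2: z=[0.3746, -0.9272, 0.0000] o=[-0.2967, -0.1199, 0.0000] → [-0.6158, -0.2488, -1.0709, 0.3746, -0.9272, 0.0000]
J3: z=[0.0485, 0.0196, 0.9986] o=[-0.4541, -0.1835, 0.0089] → [0.8234, -0.6749, -0.0268, 0.0485, 0.0196, 0.9986]
J4: z=[-0.8185, 0.5739, 0.0285] o=[-0.6943, -0.5448, 0.3882] → [0.1712, 0.2144, 0.6003, -0.8185, 0.5739, 0.0285]
q̇ = J⁺·V = [0.5600, 0.9210, -0.5010, -0.4680]

0.5600 0.9210 -0.5010 -0.4680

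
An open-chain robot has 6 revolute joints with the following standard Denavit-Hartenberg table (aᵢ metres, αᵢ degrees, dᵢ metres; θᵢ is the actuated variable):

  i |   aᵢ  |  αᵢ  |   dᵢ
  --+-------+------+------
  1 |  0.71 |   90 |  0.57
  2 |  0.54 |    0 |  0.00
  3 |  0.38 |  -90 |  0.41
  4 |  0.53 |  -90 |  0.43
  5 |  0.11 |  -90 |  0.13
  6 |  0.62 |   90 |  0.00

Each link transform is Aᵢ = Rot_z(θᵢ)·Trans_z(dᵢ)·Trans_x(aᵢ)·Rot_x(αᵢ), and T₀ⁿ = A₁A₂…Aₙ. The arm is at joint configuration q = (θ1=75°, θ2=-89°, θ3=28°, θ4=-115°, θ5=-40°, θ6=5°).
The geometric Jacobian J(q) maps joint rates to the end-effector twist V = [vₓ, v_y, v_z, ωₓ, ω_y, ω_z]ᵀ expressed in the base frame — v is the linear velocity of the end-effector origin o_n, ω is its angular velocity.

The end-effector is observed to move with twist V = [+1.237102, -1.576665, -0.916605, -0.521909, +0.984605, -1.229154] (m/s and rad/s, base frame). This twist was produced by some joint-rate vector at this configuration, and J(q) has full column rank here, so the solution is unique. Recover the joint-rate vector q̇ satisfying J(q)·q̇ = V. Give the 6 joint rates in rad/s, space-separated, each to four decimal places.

-0.7400 -0.4120 -0.2990 0.0100 0.7260 -0.6090

o_n = [1.7671, 1.0788, 0.4747]
J₁: ẑ×o_n = [-1.0788, 1.7671, 0.0000], ω = ẑ
J2: z=[0.9659, -0.2588, 0.0000] o=[0.1838, 0.6858, 0.5700] → [0.0247, 0.0921, 0.7894, 0.9659, -0.2588, 0.0000]
J3: z=[0.9659, -0.2588, 0.0000] o=[0.1862, 0.6949, 0.0301] → [-0.1151, -0.4294, 0.7800, 0.9659, -0.2588, 0.0000]
J4: z=[0.2264, 0.8448, 0.4848] o=[0.6299, 0.7667, -0.3023] → [0.5051, 0.3754, -0.8900, 0.2264, 0.8448, 0.4848]
J5: z=[0.5219, 0.3150, -0.7927] o=[1.1631, 0.9008, 0.1021] → [0.2585, -0.6732, -0.0974, 0.5219, 0.3150, -0.7927]
J6: z=[0.3552, -0.9252, -0.1338] o=[1.3163, 0.9650, 0.0645] → [-0.3643, -0.2060, 0.4574, 0.3552, -0.9252, -0.1338]
q̇ = J⁺·V = [-0.7400, -0.4120, -0.2990, 0.0100, 0.7260, -0.6090]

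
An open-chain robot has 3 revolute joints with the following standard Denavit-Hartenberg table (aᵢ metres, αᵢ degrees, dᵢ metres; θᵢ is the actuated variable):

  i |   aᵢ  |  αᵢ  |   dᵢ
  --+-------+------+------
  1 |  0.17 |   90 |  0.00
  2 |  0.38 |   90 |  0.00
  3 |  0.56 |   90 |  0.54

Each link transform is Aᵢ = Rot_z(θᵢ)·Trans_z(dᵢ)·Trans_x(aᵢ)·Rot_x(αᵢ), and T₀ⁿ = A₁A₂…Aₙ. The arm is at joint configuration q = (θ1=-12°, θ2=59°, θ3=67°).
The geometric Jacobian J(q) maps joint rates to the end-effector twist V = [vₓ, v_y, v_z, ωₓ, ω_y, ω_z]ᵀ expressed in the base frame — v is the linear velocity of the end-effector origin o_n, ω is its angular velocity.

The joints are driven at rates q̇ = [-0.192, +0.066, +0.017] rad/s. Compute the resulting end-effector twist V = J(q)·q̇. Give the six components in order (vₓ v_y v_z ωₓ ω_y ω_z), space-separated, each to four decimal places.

-0.1548 -0.1557 0.0434 0.0005 -0.0676 -0.2008

o_n = [0.8135, -0.6999, 0.2352]
J₁: ẑ×o_n = [0.6999, 0.8135, -0.0000], ω = ẑ
J2: z=[-0.2079, -0.9781, 0.0000] o=[0.1663, -0.0353, 0.0000] → [-0.2300, 0.0489, 0.7713, -0.2079, -0.9781, 0.0000]
J3: z=[0.8384, -0.1782, -0.5150] o=[0.3577, -0.0760, 0.3257] → [-0.3052, -0.1588, -0.4419, 0.8384, -0.1782, -0.5150]
V = J·q̇ = [-0.1548, -0.1557, 0.0434, 0.0005, -0.0676, -0.2008]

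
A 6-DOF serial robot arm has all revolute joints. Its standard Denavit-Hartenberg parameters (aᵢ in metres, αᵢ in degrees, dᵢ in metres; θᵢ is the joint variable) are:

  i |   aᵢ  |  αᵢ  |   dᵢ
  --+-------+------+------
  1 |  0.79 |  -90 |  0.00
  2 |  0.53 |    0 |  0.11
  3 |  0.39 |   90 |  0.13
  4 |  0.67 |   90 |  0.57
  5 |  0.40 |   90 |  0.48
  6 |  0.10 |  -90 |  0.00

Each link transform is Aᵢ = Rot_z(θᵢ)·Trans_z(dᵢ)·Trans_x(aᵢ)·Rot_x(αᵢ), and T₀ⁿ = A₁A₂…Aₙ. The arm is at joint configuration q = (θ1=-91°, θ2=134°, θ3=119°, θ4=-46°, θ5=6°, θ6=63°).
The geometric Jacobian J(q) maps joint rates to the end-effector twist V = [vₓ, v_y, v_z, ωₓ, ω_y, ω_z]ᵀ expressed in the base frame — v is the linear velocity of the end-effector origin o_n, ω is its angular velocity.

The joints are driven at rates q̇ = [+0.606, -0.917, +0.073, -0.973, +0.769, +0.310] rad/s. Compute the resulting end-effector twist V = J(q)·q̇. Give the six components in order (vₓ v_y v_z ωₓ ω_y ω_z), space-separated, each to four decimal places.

-0.5622 -0.4960 -2.2845 -1.4254 -1.3558 0.4731

o_n = [-0.9490, 0.4048, 0.1593]
J₁: ẑ×o_n = [-0.4048, -0.9490, 0.0000], ω = ẑ
J2: z=[0.9998, -0.0175, 0.0000] o=[-0.0138, -0.7899, 0.0000] → [-0.0028, -0.1593, 1.1782, 0.9998, -0.0175, 0.0000]
J3: z=[0.9998, -0.0175, 0.0000] o=[0.1026, -0.4237, -0.3813] → [-0.0094, -0.5405, 0.8100, 0.9998, -0.0175, 0.0000]
J4: z=[0.0167, 0.9562, -0.2924] o=[0.2346, -0.3119, -0.0083] → [0.3698, 0.3433, 1.1437, 0.0167, 0.9562, -0.2924]
J5: z=[-0.6982, -0.1982, -0.6879] o=[-0.2354, 0.3775, 0.2701] → [0.0407, 0.4135, -0.1604, -0.6982, -0.1982, -0.6879]
J6: z=[-0.0914, -0.9284, 0.3602] o=[-0.8546, 0.4082, 0.1920] → [0.0316, -0.0370, -0.0874, -0.0914, -0.9284, 0.3602]
V = J·q̇ = [-0.5622, -0.4960, -2.2845, -1.4254, -1.3558, 0.4731]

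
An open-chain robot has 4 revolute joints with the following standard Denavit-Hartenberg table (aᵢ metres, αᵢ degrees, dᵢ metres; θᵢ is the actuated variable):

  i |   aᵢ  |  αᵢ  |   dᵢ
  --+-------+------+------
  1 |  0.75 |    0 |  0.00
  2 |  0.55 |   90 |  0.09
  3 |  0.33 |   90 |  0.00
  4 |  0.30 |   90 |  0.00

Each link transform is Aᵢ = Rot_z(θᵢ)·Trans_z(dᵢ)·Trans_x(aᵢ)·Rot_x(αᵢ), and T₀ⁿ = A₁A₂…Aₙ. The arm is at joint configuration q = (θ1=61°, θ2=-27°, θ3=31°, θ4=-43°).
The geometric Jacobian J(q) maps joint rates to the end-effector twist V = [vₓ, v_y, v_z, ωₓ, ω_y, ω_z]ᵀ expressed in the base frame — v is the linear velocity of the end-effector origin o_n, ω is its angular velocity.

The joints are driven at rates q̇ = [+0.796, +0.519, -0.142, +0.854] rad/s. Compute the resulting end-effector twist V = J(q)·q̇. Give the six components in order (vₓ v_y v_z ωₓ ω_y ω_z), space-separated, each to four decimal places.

o_n = [1.0956, 1.3965, 0.3730]
J₁: ẑ×o_n = [-1.3965, 1.0956, 0.0000], ω = ẑ
J2: z=[0.0000, 0.0000, 1.0000] o=[0.3636, 0.6560, 0.0000] → [-0.7405, 0.7320, 0.0000, 0.0000, 0.0000, 1.0000]
J3: z=[0.5592, -0.8290, 0.0000] o=[0.8196, 0.9635, 0.0900] → [-0.2346, -0.1582, 0.4709, 0.5592, -0.8290, 0.0000]
J4: z=[0.4270, 0.2880, -0.8572] o=[1.0541, 1.1217, 0.2600] → [0.2681, -0.0838, 0.1054, 0.4270, 0.2880, -0.8572]
V = J·q̇ = [-1.2337, 1.2029, 0.0231, 0.2852, 0.3637, 0.5830]

-1.2337 1.2029 0.0231 0.2852 0.3637 0.5830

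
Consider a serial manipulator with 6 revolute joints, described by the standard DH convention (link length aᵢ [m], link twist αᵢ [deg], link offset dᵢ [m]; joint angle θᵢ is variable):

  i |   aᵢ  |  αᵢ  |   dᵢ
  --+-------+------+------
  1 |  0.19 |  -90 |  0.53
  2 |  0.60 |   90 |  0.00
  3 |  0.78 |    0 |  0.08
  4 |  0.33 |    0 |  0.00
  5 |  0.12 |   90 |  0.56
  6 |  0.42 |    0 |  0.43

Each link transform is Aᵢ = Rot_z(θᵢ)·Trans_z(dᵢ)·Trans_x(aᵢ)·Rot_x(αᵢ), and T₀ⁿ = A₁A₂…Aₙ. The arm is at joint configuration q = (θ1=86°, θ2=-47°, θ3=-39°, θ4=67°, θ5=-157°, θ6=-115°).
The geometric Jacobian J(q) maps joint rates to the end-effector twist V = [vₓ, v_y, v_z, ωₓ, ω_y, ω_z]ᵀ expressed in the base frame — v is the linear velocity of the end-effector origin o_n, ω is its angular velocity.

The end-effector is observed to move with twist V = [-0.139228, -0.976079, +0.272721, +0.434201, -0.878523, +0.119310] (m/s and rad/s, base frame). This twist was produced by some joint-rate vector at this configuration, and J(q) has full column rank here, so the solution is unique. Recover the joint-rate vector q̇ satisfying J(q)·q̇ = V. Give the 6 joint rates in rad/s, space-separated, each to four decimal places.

-0.0980 -0.8330 0.4960 0.3210 -0.0500 0.5380

o_n = [0.0777, 0.8150, 1.5842]
J₁: ẑ×o_n = [-0.8150, 0.0777, 0.0000], ω = ẑ
J2: z=[-0.9976, 0.0698, 0.0000] o=[0.0133, 0.1895, 0.5300] → [0.0735, 1.0516, -0.6284, -0.9976, 0.0698, 0.0000]
J3: z=[-0.0510, -0.7296, 0.6820] o=[0.0418, 0.5977, 0.9688] → [-0.5971, 0.0559, 0.0151, -0.0510, -0.7296, 0.6820]
J4: z=[-0.0510, -0.7296, 0.6820] o=[0.5562, 0.9175, 1.4667] → [-0.0158, -0.3204, -0.3439, -0.0510, -0.7296, 0.6820]
J5: z=[-0.0510, -0.7296, 0.6820] o=[0.4155, 1.1266, 1.6798] → [0.2823, -0.2353, -0.2306, -0.0510, -0.7296, 0.6820]
J6: z=[-0.6648, -0.4848, -0.5684] o=[0.4764, 0.6601, 2.0065] → [0.2928, -0.0541, -0.2963, -0.6648, -0.4848, -0.5684]
q̇ = J⁺·V = [-0.0980, -0.8330, 0.4960, 0.3210, -0.0500, 0.5380]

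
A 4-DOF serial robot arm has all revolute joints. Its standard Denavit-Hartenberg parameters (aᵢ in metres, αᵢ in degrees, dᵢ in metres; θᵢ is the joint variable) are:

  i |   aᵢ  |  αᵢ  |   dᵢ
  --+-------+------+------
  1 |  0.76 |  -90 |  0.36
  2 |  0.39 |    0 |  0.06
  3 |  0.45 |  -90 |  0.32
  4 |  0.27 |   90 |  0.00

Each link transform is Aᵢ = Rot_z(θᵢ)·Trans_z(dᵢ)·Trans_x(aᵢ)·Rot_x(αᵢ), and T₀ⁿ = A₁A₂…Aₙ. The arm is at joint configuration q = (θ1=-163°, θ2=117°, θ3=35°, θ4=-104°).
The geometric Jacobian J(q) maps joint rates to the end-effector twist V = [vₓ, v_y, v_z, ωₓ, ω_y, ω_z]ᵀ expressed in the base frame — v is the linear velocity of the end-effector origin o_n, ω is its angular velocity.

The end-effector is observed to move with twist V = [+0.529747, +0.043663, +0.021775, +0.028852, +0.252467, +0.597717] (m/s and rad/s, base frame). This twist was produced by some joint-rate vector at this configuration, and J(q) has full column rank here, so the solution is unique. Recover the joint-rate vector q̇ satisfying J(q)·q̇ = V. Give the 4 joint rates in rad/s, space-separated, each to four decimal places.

0.4070 0.7200 -0.9530 0.2160

o_n = [-0.0450, -0.6851, -0.1681]
J₁: ẑ×o_n = [0.6851, -0.0450, 0.0000], ω = ẑ
J2: z=[0.2924, -0.9563, 0.0000] o=[-0.7268, -0.2222, 0.3600] → [0.5050, 0.1544, 0.5167, 0.2924, -0.9563, 0.0000]
J3: z=[0.2924, -0.9563, 0.0000] o=[-0.5399, -0.2278, 0.0125] → [0.1727, 0.0528, 0.3397, 0.2924, -0.9563, 0.0000]
J4: z=[0.4490, 0.1373, 0.8829] o=[-0.0664, -0.4177, -0.1988] → [0.2403, 0.0052, -0.1230, 0.4490, 0.1373, 0.8829]
q̇ = J⁺·V = [0.4070, 0.7200, -0.9530, 0.2160]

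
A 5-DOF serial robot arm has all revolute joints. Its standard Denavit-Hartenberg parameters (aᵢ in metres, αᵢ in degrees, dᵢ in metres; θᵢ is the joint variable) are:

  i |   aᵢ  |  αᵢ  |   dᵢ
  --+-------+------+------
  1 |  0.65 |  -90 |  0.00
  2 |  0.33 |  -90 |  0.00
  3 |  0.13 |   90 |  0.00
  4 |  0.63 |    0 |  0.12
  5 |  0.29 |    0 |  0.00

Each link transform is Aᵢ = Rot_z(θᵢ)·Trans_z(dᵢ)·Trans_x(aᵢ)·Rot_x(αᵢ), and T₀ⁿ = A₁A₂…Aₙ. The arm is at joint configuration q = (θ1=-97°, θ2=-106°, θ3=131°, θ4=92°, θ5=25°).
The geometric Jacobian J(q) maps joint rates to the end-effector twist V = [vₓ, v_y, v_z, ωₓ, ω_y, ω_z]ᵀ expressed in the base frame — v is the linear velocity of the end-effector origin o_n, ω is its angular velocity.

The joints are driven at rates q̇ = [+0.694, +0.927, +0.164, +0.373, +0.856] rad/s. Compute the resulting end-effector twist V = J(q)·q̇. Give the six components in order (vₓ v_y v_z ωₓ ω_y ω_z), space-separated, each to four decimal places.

1.3011 -0.5599 -0.3880 0.1317 0.0826 1.6308

o_n = [-0.2290, -1.3657, 0.6640]
J₁: ẑ×o_n = [1.3657, -0.2290, 0.0000], ω = ẑ
J2: z=[0.9925, -0.1219, 0.0000] o=[-0.0792, -0.6452, 0.0000] → [-0.0809, -0.6590, -0.7334, 0.9925, -0.1219, 0.0000]
J3: z=[-0.1171, -0.9541, 0.2756] o=[-0.0681, -0.5549, 0.3172] → [-0.1073, -0.0037, -0.0585, -0.1171, -0.9541, 0.2756]
J4: z=[-0.6258, 0.2864, 0.7255] o=[-0.1684, -0.5662, 0.2352] → [0.7028, 0.2243, 0.5177, -0.6258, 0.2864, 0.7255]
J5: z=[-0.6258, 0.2864, 0.7255] o=[-0.3003, -1.1307, 0.5097] → [0.2147, 0.1482, 0.1267, -0.6258, 0.2864, 0.7255]
V = J·q̇ = [1.3011, -0.5599, -0.3880, 0.1317, 0.0826, 1.6308]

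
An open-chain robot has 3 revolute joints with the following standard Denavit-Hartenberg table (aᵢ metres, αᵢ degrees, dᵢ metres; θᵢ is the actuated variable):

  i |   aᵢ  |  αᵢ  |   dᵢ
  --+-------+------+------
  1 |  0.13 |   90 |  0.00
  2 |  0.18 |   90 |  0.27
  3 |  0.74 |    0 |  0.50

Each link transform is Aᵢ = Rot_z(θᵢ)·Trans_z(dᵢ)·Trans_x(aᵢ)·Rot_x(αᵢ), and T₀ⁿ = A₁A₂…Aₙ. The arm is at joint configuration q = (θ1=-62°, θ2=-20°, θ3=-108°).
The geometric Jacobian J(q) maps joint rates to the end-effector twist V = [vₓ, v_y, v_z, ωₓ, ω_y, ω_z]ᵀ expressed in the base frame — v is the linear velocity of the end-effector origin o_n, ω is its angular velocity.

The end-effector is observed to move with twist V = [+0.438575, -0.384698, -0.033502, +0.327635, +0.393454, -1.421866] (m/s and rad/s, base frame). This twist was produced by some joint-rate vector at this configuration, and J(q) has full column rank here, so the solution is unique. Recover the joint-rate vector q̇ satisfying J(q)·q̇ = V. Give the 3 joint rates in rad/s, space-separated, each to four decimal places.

-0.8900 -0.4740 0.5660

o_n = [0.3423, 0.2802, -0.4532]
J₁: ẑ×o_n = [-0.2802, 0.3423, 0.0000], ω = ẑ
J2: z=[-0.8829, -0.4695, 0.0000] o=[0.0610, -0.1148, 0.0000] → [0.2128, -0.4002, -0.2167, -0.8829, -0.4695, 0.0000]
J3: z=[-0.1606, 0.3020, -0.9397] o=[-0.0980, -0.3909, -0.0616] → [0.5124, -0.4766, -0.2407, -0.1606, 0.3020, -0.9397]
q̇ = J⁺·V = [-0.8900, -0.4740, 0.5660]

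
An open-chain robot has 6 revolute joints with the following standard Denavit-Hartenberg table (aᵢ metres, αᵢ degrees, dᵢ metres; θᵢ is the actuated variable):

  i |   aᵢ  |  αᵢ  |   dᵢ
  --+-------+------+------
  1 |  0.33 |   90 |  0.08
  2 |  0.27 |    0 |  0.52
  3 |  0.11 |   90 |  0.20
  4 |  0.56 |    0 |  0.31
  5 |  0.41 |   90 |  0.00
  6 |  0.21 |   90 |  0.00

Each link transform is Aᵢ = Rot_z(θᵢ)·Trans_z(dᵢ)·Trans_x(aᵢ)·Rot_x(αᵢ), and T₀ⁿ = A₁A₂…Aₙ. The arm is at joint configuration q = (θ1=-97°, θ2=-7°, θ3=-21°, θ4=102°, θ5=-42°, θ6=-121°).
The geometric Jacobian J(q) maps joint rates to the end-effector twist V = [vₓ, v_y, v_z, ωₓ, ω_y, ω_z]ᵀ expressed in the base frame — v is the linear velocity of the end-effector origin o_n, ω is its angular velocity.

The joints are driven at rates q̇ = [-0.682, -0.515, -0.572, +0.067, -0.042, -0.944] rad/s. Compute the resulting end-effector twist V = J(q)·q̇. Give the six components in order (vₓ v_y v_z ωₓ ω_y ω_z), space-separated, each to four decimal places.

o_n = [-1.5988, -0.4732, -0.1355]
J₁: ẑ×o_n = [0.4732, -1.5988, 0.0000], ω = ẑ
J2: z=[-0.9925, 0.1219, 0.0000] o=[-0.0402, -0.3275, 0.0800] → [-0.0263, -0.2139, 0.3345, -0.9925, 0.1219, 0.0000]
J3: z=[-0.9925, 0.1219, 0.0000] o=[-0.5890, -0.5302, 0.0471] → [-0.0223, -0.1813, 0.0665, -0.9925, 0.1219, 0.0000]
J4: z=[0.0572, 0.4660, -0.8829] o=[-0.7993, -0.6022, -0.0045] → [0.0528, 0.7133, 0.3799, 0.0572, 0.4660, -0.8829]
J5: z=[0.0572, 0.4660, -0.8829] o=[-1.3128, -0.2889, -0.2236] → [-0.1217, 0.2475, 0.1227, 0.0572, 0.4660, -0.8829]
J6: z=[0.4031, -0.8199, -0.4066] o=[-1.6872, -0.4253, -0.3198] → [-0.1706, -0.1103, 0.0532, 0.4031, -0.8199, -0.4066]
V = J·q̇ = [-0.1268, 1.4457, -0.2403, 0.6998, 0.6532, -0.3203]

-0.1268 1.4457 -0.2403 0.6998 0.6532 -0.3203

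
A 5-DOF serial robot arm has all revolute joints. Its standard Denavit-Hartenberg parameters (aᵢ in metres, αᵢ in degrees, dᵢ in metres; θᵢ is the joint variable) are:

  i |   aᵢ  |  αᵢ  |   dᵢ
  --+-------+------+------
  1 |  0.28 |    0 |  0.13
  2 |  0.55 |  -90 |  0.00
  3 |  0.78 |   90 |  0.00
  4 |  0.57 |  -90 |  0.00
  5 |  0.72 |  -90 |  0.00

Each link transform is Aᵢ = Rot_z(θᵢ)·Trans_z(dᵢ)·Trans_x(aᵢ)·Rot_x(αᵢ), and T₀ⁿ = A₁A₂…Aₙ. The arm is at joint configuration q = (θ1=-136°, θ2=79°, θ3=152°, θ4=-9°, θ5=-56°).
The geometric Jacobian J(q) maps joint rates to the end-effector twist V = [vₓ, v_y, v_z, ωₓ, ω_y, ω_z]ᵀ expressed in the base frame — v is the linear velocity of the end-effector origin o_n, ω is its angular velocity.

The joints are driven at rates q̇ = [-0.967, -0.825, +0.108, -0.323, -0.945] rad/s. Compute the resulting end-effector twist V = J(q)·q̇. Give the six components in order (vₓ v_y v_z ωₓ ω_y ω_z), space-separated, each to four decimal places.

o_n = [-0.7139, 0.3153, -1.2142]
J₁: ẑ×o_n = [-0.3153, -0.7139, 0.0000], ω = ẑ
J2: z=[0.0000, 0.0000, 1.0000] o=[-0.2014, -0.1945, 0.1300] → [-0.5098, -0.5125, 0.0000, 0.0000, 0.0000, 1.0000]
J3: z=[0.8387, 0.5446, 0.0000] o=[0.0981, -0.6558, 0.1300] → [-0.7321, 1.1274, 1.2567, 0.8387, 0.5446, 0.0000]
J4: z=[0.2557, -0.3937, -0.8829] o=[-0.2770, -0.0782, -0.2362] → [0.7325, 0.6359, -0.0714, 0.2557, -0.3937, -0.8829]
J5: z=[0.7531, 0.6538, -0.0734] o=[-0.6225, 0.2901, -0.5005] → [-0.4648, 0.5442, 0.0787, 0.7531, 0.6538, -0.0734]
V = J·q̇ = [0.8490, 0.5152, 0.0844, -0.7037, -0.4318, -1.4374]

0.8490 0.5152 0.0844 -0.7037 -0.4318 -1.4374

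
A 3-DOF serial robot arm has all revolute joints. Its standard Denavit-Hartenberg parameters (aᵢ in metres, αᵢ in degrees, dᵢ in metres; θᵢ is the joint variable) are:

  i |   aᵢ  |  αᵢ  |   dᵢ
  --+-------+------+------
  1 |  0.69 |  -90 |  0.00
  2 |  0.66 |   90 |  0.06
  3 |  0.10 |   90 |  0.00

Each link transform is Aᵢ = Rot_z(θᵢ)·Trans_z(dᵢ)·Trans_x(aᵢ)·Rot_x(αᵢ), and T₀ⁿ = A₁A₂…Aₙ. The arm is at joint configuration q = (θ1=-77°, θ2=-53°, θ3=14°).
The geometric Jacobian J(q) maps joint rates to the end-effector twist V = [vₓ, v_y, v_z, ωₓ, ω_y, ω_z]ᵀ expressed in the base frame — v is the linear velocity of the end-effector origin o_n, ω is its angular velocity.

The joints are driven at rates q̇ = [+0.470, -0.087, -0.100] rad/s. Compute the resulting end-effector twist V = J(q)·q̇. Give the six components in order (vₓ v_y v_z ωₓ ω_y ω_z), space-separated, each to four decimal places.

0.4948 0.2073 0.0416 -0.0668 -0.0974 0.4098

o_n = [0.3397, -1.0973, 0.6046]
J₁: ẑ×o_n = [1.0973, 0.3397, -0.0000], ω = ẑ
J2: z=[0.9744, 0.2250, 0.0000] o=[0.1552, -0.6723, 0.0000] → [0.1360, -0.5891, -0.4556, 0.9744, 0.2250, 0.0000]
J3: z=[-0.1797, 0.7782, 0.6018] o=[0.3030, -1.0458, 0.5271] → [0.0913, 0.0360, -0.0193, -0.1797, 0.7782, 0.6018]
V = J·q̇ = [0.4948, 0.2073, 0.0416, -0.0668, -0.0974, 0.4098]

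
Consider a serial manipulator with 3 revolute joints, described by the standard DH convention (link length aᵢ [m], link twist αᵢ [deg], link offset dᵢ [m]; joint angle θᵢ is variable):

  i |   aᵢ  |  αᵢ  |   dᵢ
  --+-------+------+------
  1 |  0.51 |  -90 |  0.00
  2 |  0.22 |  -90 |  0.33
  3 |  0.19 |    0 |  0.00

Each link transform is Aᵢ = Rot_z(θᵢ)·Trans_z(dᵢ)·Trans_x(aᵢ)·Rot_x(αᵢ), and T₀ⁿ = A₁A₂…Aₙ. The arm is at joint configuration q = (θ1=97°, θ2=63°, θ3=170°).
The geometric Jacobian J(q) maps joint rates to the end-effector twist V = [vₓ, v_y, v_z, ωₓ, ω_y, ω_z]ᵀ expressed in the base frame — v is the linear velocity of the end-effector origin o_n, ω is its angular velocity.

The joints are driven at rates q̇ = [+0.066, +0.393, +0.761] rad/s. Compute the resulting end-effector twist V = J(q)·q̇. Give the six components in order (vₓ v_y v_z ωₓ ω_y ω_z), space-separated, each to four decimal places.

o_n = [-0.3588, 0.4848, -0.0293]
J₁: ẑ×o_n = [-0.4848, -0.3588, 0.0000], ω = ẑ
J2: z=[-0.9925, -0.1219, 0.0000] o=[-0.0622, 0.5062, 0.0000] → [0.0036, -0.0291, -0.0149, -0.9925, -0.1219, 0.0000]
J3: z=[0.1086, -0.8844, -0.4540] o=[-0.4019, 0.5651, -0.1960] → [-0.1839, -0.0377, 0.0294, 0.1086, -0.8844, -0.4540]
V = J·q̇ = [-0.1705, -0.0638, 0.0165, -0.3074, -0.7209, -0.2795]

-0.1705 -0.0638 0.0165 -0.3074 -0.7209 -0.2795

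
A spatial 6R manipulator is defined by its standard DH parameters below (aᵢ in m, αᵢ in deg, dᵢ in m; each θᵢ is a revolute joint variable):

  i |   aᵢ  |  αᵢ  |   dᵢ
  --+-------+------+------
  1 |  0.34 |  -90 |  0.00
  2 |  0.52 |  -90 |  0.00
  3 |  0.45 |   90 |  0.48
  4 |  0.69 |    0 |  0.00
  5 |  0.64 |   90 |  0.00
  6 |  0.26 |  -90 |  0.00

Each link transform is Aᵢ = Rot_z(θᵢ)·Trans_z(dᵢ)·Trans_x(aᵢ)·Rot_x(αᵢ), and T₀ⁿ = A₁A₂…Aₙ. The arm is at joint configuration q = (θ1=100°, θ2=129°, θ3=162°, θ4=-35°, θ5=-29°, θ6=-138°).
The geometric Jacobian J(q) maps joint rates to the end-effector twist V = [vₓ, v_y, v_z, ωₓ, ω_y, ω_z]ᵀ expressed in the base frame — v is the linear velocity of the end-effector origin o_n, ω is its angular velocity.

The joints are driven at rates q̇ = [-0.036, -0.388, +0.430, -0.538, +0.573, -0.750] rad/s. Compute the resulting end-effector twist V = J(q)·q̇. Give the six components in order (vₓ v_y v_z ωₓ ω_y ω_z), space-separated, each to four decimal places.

o_n = [0.0288, 1.0388, 0.3331]
J₁: ẑ×o_n = [-1.0388, 0.0288, 0.0000], ω = ẑ
J2: z=[-0.9848, -0.1736, 0.0000] o=[-0.0590, 0.3348, 0.0000] → [-0.0578, 0.3280, -0.6780, -0.9848, -0.1736, 0.0000]
J3: z=[0.1349, -0.7653, 0.6293] o=[-0.0022, 0.0126, -0.4041] → [-1.2101, -0.0799, 0.1623, 0.1349, -0.7653, 0.6293]
J4: z=[0.9704, -0.0264, -0.2402] o=[0.1527, -0.0654, 0.2306] → [0.2625, -0.0697, 1.0683, 0.9704, -0.0264, -0.2402]
J5: z=[0.9704, -0.0264, -0.2402] o=[0.2126, 0.6010, 0.3992] → [0.1069, 0.1083, 0.4201, 0.9704, -0.0264, -0.2402]
J6: z=[-0.2393, -0.2425, -0.9402] o=[0.1912, 1.2216, 0.2446] → [-0.1933, 0.1738, 0.0044, -0.2393, -0.2425, -0.9402]
V = J·q̇ = [-0.3955, -0.1935, -0.0045, 0.6535, -0.0808, 0.9313]

-0.3955 -0.1935 -0.0045 0.6535 -0.0808 0.9313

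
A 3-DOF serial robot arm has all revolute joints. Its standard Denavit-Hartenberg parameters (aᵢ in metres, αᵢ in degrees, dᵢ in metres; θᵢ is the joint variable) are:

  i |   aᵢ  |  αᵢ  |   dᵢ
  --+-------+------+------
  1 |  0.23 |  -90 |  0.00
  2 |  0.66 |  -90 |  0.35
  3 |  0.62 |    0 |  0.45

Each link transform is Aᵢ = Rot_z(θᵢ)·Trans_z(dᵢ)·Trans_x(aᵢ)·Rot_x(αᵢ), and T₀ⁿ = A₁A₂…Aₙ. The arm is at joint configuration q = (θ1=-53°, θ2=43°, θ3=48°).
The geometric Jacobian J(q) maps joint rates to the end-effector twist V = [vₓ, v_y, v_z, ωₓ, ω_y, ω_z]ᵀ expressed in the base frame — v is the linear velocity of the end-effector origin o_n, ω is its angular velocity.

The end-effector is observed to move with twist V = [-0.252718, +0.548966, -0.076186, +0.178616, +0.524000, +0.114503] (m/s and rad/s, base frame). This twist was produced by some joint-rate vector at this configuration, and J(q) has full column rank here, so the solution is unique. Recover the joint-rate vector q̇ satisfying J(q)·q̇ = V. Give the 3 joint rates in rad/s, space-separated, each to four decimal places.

0.4480 0.4580 0.4560

o_n = [0.3384, -0.6330, -1.0622]
J₁: ẑ×o_n = [0.6330, 0.3384, -0.0000], ω = ẑ
J2: z=[0.7986, 0.6018, 0.0000] o=[0.1384, -0.1837, 0.0000] → [-0.6392, 0.8483, -0.4792, 0.7986, 0.6018, 0.0000]
J3: z=[-0.4104, 0.5447, -0.7314] o=[0.7084, -0.3585, -0.4501] → [-0.5341, 0.0194, 0.3142, -0.4104, 0.5447, -0.7314]
q̇ = J⁺·V = [0.4480, 0.4580, 0.4560]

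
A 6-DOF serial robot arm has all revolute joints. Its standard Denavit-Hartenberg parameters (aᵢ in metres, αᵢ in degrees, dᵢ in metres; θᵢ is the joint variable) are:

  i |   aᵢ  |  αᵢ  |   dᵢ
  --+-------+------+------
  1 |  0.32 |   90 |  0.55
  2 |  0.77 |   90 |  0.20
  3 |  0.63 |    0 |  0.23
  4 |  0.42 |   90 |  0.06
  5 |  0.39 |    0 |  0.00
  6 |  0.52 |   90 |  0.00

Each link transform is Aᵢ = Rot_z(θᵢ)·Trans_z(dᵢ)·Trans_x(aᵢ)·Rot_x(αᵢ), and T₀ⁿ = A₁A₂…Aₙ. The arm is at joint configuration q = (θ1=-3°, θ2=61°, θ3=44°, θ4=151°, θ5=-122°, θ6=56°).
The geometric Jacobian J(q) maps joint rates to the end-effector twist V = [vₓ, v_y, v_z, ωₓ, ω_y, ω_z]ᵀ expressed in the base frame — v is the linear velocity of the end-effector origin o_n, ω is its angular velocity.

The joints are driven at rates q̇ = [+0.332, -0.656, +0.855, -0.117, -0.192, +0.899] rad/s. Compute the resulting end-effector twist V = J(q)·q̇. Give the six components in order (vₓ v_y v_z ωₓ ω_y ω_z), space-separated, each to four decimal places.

o_n = [0.2350, -0.5407, 1.5110]
J₁: ẑ×o_n = [0.5407, 0.2350, -0.0000], ω = ẑ
J2: z=[-0.0523, -0.9986, 0.0000] o=[0.3196, -0.0167, 0.5500] → [-0.9597, 0.0503, -0.0570, -0.0523, -0.9986, 0.0000]
J3: z=[0.8734, -0.0458, -0.4848] o=[0.6819, -0.2360, 1.2235] → [-0.1609, -0.0345, -0.2866, 0.8734, -0.0458, -0.4848]
J4: z=[0.8734, -0.0458, -0.4848] o=[1.0793, -0.6951, 1.5083] → [0.0747, 0.4070, 0.0962, 0.8734, -0.0458, -0.4848]
J5: z=[-0.1759, -0.9580, -0.2264] o=[0.9410, -0.5790, 1.1244] → [-0.3617, 0.2278, -0.6831, -0.1759, -0.9580, -0.2264]
J6: z=[-0.1759, -0.9580, -0.2264] o=[0.7459, -0.6223, 1.4593] → [-0.0310, 0.1247, -0.5039, -0.1759, -0.9580, -0.2264]
V = J·q̇ = [0.7043, 0.0364, -0.5407, 0.5546, -0.0560, -0.1858]

0.7043 0.0364 -0.5407 0.5546 -0.0560 -0.1858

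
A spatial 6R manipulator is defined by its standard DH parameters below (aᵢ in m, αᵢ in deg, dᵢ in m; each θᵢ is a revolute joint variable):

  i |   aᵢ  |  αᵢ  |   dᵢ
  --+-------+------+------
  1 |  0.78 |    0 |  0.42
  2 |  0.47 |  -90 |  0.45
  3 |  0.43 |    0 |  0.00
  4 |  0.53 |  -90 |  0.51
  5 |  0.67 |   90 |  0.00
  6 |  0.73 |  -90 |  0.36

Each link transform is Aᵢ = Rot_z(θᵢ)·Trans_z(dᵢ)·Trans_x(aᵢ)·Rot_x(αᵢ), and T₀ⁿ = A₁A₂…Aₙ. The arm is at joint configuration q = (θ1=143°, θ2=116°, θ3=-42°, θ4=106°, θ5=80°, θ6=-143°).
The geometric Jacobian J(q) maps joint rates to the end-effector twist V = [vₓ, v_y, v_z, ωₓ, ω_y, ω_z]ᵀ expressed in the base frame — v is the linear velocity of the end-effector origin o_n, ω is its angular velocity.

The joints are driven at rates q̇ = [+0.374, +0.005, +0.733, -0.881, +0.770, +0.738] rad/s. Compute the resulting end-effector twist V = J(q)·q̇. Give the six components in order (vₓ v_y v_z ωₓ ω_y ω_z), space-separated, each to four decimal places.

-0.2805 -0.7435 0.0366 0.0518 0.3704 -0.6118

o_n = [-0.4463, -1.1733, 0.5417]
J₁: ẑ×o_n = [1.1733, -0.4463, 0.0000], ω = ẑ
J2: z=[0.0000, 0.0000, 1.0000] o=[-0.6229, 0.4694, 0.4200] → [1.6427, 0.1766, -0.0000, 0.0000, 0.0000, 1.0000]
J3: z=[0.9816, -0.1908, 0.0000] o=[-0.7126, 0.0081, 0.8700] → [0.0626, 0.3222, -1.1088, 0.9816, -0.1908, 0.0000]
J4: z=[0.9816, -0.1908, 0.0000] o=[-0.7736, -0.3056, 1.1577] → [0.1175, 0.6047, -0.7892, 0.9816, -0.1908, 0.0000]
J5: z=[0.1715, 0.8823, -0.4384] o=[-0.3173, -0.6310, 0.6814] → [-0.3609, 0.0805, 0.0208, 0.1715, 0.8823, -0.4384]
J6: z=[0.0881, -0.4569, -0.8851] o=[-0.9747, -0.5552, 0.5768] → [-0.5311, -0.4646, 0.1870, 0.0881, -0.4569, -0.8851]
V = J·q̇ = [-0.2805, -0.7435, 0.0366, 0.0518, 0.3704, -0.6118]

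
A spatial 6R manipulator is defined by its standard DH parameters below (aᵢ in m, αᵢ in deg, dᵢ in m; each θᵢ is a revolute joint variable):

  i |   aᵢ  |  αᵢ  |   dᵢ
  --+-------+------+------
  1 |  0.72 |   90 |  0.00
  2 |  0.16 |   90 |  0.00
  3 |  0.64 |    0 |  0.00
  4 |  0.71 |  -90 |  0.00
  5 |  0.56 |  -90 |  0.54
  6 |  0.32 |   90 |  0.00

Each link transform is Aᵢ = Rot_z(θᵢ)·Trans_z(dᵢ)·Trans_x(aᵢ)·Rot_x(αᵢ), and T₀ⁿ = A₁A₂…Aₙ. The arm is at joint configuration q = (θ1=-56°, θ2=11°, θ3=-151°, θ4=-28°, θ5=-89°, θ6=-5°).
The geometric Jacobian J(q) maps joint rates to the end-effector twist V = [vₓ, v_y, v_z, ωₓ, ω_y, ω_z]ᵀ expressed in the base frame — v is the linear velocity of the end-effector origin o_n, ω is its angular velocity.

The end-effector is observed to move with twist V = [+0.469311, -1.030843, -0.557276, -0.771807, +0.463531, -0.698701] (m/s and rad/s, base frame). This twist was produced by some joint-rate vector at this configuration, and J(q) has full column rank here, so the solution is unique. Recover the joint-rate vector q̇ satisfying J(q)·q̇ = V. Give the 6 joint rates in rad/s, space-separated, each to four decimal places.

-0.8950 0.5280 0.1950 -0.5300 0.1340 0.7660

o_n = [0.6227, 0.6696, -1.0753]
J₁: ẑ×o_n = [-0.6696, 0.6227, 0.0000], ω = ẑ
J2: z=[-0.8290, -0.5592, 0.0000] o=[0.4026, -0.5969, 0.0000] → [0.6013, -0.8914, -0.9269, -0.8290, -0.5592, 0.0000]
J3: z=[0.1067, -0.1582, -0.9816] o=[0.4904, -0.7271, 0.0305] → [1.5460, -0.0119, 0.1700, 0.1067, -0.1582, -0.9816]
J4: z=[0.1067, -0.1582, -0.9816] o=[0.4404, -0.0981, -0.0763] → [0.9117, -0.0724, 0.1108, 0.1067, -0.1582, -0.9816]
J5: z=[0.8385, 0.5449, 0.0033] o=[0.0610, 0.4866, -0.2117] → [-0.4712, 0.7259, -0.1526, 0.8385, 0.5449, 0.0033]
J6: z=[-0.5361, 0.8261, -0.1736] o=[0.5683, 0.7003, -0.7614] → [-0.2646, -0.1777, -0.0285, -0.5361, 0.8261, -0.1736]
q̇ = J⁺·V = [-0.8950, 0.5280, 0.1950, -0.5300, 0.1340, 0.7660]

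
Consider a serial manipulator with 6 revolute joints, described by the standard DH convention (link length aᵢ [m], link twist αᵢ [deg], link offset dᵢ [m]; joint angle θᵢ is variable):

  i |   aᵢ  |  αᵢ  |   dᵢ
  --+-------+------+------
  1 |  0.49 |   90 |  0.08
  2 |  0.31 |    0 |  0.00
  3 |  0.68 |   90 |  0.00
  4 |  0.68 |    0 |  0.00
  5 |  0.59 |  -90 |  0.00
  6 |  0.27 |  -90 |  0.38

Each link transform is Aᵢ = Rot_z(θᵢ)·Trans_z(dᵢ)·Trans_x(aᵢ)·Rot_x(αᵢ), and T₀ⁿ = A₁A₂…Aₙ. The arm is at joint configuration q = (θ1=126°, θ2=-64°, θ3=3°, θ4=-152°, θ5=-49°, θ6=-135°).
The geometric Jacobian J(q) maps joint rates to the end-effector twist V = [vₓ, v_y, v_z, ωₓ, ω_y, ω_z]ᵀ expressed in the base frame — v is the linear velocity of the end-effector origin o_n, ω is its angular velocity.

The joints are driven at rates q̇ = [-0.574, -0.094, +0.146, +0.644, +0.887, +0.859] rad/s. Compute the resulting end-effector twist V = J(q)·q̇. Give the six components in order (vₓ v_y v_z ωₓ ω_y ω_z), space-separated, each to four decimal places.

o_n = [-0.5770, -0.1092, 0.0842]
J₁: ẑ×o_n = [0.1092, -0.5770, 0.0000], ω = ẑ
J2: z=[0.8090, 0.5878, 0.0000] o=[-0.2880, 0.3964, 0.0800] → [0.0024, -0.0034, -0.2391, 0.8090, 0.5878, 0.0000]
J3: z=[0.8090, 0.5878, 0.0000] o=[-0.3679, 0.5064, -0.1986] → [0.1662, -0.2288, -0.3750, 0.8090, 0.5878, 0.0000]
J4: z=[0.5141, -0.7076, -0.4848] o=[-0.5617, 0.7731, -0.7934] → [-1.0486, -0.4437, -0.4644, 0.5141, -0.7076, -0.4848]
J5: z=[0.5141, -0.7076, -0.4848] o=[-0.6488, 0.3499, -0.2682] → [-0.4719, -0.2160, -0.1852, 0.5141, -0.7076, -0.4848]
J6: z=[-0.6532, -0.6893, 0.3134] o=[-0.3208, 0.2582, 0.2135] → [0.2043, -0.1648, 0.0633, -0.6532, -0.6893, 0.3134]
V = J·q̇ = [-0.9571, -0.3207, -0.4412, 0.2681, -1.6449, -1.0470]

-0.9571 -0.3207 -0.4412 0.2681 -1.6449 -1.0470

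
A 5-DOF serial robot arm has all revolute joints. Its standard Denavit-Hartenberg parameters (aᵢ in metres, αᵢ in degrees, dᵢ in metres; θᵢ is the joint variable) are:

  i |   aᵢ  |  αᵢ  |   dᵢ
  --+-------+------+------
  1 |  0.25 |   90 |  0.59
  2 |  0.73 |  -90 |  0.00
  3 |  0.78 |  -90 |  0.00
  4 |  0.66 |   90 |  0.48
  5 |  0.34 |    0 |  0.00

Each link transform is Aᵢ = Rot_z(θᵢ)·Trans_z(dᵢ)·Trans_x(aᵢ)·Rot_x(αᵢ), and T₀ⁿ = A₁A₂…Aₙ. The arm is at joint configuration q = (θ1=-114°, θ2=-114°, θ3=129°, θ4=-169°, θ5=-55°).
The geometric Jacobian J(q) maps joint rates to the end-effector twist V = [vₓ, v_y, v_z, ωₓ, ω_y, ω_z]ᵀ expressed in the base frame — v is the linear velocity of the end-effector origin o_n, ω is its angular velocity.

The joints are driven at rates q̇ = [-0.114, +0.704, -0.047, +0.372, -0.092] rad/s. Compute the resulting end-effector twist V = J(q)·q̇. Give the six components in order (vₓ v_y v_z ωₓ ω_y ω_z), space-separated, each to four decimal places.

o_n = [-0.2192, -0.0673, -0.0343]
J₁: ẑ×o_n = [0.0673, -0.2192, 0.0000], ω = ẑ
J2: z=[-0.9135, 0.4067, 0.0000] o=[-0.1017, -0.2284, 0.5900] → [-0.2539, -0.5703, -0.0994, -0.9135, 0.4067, 0.0000]
J3: z=[-0.3716, -0.8346, -0.4067] o=[0.0191, 0.0429, -0.0769] → [-0.0803, 0.1128, -0.1579, -0.3716, -0.8346, -0.4067]
J4: z=[-0.7035, -0.0328, 0.7100] o=[0.4916, -0.3861, 0.3715] → [-0.2130, -0.7902, -0.2476, -0.7035, -0.0328, 0.7100]
J5: z=[0.2491, 0.9242, 0.2896] o=[-0.2853, -0.1506, 0.2886] → [-0.3226, 0.0996, -0.0403, 0.2491, 0.9242, 0.2896]
V = J·q̇ = [-0.2322, -0.6849, -0.1509, -0.9103, 0.2283, 0.1426]

-0.2322 -0.6849 -0.1509 -0.9103 0.2283 0.1426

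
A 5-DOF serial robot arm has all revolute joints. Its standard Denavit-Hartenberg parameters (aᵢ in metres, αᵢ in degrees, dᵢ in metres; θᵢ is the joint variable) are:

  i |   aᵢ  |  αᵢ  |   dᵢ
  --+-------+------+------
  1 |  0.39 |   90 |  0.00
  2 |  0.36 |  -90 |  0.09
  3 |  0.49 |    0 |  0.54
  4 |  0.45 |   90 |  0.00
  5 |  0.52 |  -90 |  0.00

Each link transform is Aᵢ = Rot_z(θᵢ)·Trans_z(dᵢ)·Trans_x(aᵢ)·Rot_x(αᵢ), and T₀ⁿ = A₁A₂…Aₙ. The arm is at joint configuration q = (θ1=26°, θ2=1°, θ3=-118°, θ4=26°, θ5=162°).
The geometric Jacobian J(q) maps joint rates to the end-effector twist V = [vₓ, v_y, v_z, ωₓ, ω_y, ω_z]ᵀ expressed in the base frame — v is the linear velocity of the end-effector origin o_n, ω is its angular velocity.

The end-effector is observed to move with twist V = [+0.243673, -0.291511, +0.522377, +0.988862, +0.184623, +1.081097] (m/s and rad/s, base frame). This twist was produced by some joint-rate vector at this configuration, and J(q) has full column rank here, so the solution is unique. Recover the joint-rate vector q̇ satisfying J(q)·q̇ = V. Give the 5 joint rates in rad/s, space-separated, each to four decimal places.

o_n = [0.6673, -0.2065, 0.7029]
J₁: ẑ×o_n = [0.2065, 0.6673, -0.0000], ω = ẑ
J2: z=[0.4384, -0.8988, 0.0000] o=[0.3505, 0.1710, 0.0000] → [-0.6317, -0.3081, 0.1193, 0.4384, -0.8988, 0.0000]
J3: z=[-0.0157, -0.0077, 0.9998] o=[0.7135, 0.2479, 0.0063] → [0.4490, -0.0352, 0.0068, -0.0157, -0.0077, 0.9998]
J4: z=[-0.0157, -0.0077, 0.9998] o=[0.6880, -0.2460, 0.5422] → [-0.0407, -0.0181, -0.0008, -0.0157, -0.0077, 0.9998]
J5: z=[-0.9134, -0.4067, -0.0174] o=[0.8710, -0.6570, 0.5419] → [-0.0576, 0.1506, -0.4944, -0.9134, -0.4067, -0.0174]
q̇ = J⁺·V = [-0.0550, 0.2330, 0.7980, 0.3210, -0.9900]

-0.0550 0.2330 0.7980 0.3210 -0.9900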